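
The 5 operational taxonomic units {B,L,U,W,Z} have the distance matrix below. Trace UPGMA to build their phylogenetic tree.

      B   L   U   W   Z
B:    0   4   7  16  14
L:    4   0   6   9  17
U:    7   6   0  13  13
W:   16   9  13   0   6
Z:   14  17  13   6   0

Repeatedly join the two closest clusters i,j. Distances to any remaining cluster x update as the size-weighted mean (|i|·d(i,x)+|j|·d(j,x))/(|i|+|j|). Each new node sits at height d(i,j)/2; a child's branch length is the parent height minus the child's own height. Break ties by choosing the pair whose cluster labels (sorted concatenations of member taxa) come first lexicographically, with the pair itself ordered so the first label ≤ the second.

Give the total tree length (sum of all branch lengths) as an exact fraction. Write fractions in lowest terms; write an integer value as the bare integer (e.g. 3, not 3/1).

263/12

iteration 1: select B,L (d=4); attach at lengths (2, 2); label the merged cluster BL
  updated: d(BL,U)=13/2, d(BL,W)=25/2, d(BL,Z)=31/2
iteration 2: select W,Z (d=6); attach at lengths (3, 3); label the merged cluster WZ
  updated: d(BL,WZ)=14, d(U,WZ)=13
iteration 3: select BL,U (d=13/2); attach at lengths (5/4, 13/4); label the merged cluster BLU
  updated: d(BLU,WZ)=41/3
iteration 4: select BLU,WZ (d=41/3); attach at lengths (43/12, 23/6); label the merged cluster BLUWZ
final tree: (((B:2,L:2):5/4,U:13/4):43/12,(W:3,Z:3):23/6)
total length: 263/12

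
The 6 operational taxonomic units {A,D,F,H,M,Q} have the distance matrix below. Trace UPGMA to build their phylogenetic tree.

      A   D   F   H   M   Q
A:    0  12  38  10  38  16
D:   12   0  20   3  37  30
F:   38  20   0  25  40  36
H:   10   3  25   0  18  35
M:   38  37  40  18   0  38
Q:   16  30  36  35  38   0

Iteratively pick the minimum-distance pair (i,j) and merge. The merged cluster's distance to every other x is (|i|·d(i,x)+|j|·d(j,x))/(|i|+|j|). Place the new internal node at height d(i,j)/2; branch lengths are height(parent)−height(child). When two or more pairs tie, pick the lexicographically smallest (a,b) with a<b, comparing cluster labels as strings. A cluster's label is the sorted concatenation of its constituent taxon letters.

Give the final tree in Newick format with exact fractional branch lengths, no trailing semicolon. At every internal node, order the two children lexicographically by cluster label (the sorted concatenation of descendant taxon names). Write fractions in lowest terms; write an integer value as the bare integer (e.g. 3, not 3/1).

step 1: merge (D,H) at d=3; branch lengths D→3/2, H→3/2; new cluster DH
  updated: d(A,DH)=11, d(DH,F)=45/2, d(DH,M)=55/2, d(DH,Q)=65/2
step 2: merge (A,DH) at d=11; branch lengths A→11/2, DH→4; new cluster ADH
  updated: d(ADH,F)=83/3, d(ADH,M)=31, d(ADH,Q)=27
step 3: merge (ADH,Q) at d=27; branch lengths ADH→8, Q→27/2; new cluster ADHQ
  updated: d(ADHQ,F)=119/4, d(ADHQ,M)=131/4
step 4: merge (ADHQ,F) at d=119/4; branch lengths ADHQ→11/8, F→119/8; new cluster ADFHQ
  updated: d(ADFHQ,M)=171/5
step 5: merge (ADFHQ,M) at d=171/5; branch lengths ADFHQ→89/40, M→171/10; new cluster ADFHMQ
final tree: ((((A:11/2,(D:3/2,H:3/2):4):8,Q:27/2):11/8,F:119/8):89/40,M:171/10)
total length: 2783/40

((((A:11/2,(D:3/2,H:3/2):4):8,Q:27/2):11/8,F:119/8):89/40,M:171/10)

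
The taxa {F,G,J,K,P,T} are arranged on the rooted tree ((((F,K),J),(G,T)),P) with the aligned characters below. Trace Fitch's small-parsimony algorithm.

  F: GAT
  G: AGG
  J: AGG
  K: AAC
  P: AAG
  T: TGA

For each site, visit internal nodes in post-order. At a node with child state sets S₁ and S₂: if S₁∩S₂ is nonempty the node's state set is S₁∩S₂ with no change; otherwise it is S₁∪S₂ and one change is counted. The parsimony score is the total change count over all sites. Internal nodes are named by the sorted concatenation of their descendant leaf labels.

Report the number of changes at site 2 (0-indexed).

3

FK@0: {G} ∪ {A} = {A,G} (union, +1)
FJK@0: {A,G} ∩ {A} = {A} (intersection, +0)
GT@0: {A} ∪ {T} = {A,T} (union, +1)
FGJKT@0: {A} ∩ {A,T} = {A} (intersection, +0)
FGJKPT@0: {A} ∩ {A} = {A} (intersection, +0)
FK@1: {A} ∩ {A} = {A} (intersection, +0)
FJK@1: {A} ∪ {G} = {A,G} (union, +1)
GT@1: {G} ∩ {G} = {G} (intersection, +0)
FGJKT@1: {A,G} ∩ {G} = {G} (intersection, +0)
FGJKPT@1: {G} ∪ {A} = {A,G} (union, +1)
FK@2: {T} ∪ {C} = {C,T} (union, +1)
FJK@2: {C,T} ∪ {G} = {C,G,T} (union, +1)
GT@2: {G} ∪ {A} = {A,G} (union, +1)
FGJKT@2: {C,G,T} ∩ {A,G} = {G} (intersection, +0)
FGJKPT@2: {G} ∩ {G} = {G} (intersection, +0)
per-site changes: [2, 2, 3]; total = 7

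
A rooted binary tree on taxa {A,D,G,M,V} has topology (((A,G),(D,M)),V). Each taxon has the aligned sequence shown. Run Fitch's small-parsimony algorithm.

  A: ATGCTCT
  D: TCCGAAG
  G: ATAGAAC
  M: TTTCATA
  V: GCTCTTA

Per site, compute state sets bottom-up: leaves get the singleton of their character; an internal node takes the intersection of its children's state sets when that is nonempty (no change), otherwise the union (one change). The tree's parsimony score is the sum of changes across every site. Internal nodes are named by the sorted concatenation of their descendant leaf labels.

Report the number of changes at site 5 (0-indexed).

[col 0] AG: children A:{A}, G:{A} ∩→ {A}; cost 0
[col 0] DM: children D:{T}, M:{T} ∩→ {T}; cost 0
[col 0] ADGM: children AG:{A}, DM:{T} ∪→ {A,T}; cost 1
[col 0] ADGMV: children ADGM:{A,T}, V:{G} ∪→ {A,G,T}; cost 1
[col 1] AG: children A:{T}, G:{T} ∩→ {T}; cost 0
[col 1] DM: children D:{C}, M:{T} ∪→ {C,T}; cost 1
[col 1] ADGM: children AG:{T}, DM:{C,T} ∩→ {T}; cost 0
[col 1] ADGMV: children ADGM:{T}, V:{C} ∪→ {C,T}; cost 1
[col 2] AG: children A:{G}, G:{A} ∪→ {A,G}; cost 1
[col 2] DM: children D:{C}, M:{T} ∪→ {C,T}; cost 1
[col 2] ADGM: children AG:{A,G}, DM:{C,T} ∪→ {A,C,G,T}; cost 1
[col 2] ADGMV: children ADGM:{A,C,G,T}, V:{T} ∩→ {T}; cost 0
[col 3] AG: children A:{C}, G:{G} ∪→ {C,G}; cost 1
[col 3] DM: children D:{G}, M:{C} ∪→ {C,G}; cost 1
[col 3] ADGM: children AG:{C,G}, DM:{C,G} ∩→ {C,G}; cost 0
[col 3] ADGMV: children ADGM:{C,G}, V:{C} ∩→ {C}; cost 0
[col 4] AG: children A:{T}, G:{A} ∪→ {A,T}; cost 1
[col 4] DM: children D:{A}, M:{A} ∩→ {A}; cost 0
[col 4] ADGM: children AG:{A,T}, DM:{A} ∩→ {A}; cost 0
[col 4] ADGMV: children ADGM:{A}, V:{T} ∪→ {A,T}; cost 1
[col 5] AG: children A:{C}, G:{A} ∪→ {A,C}; cost 1
[col 5] DM: children D:{A}, M:{T} ∪→ {A,T}; cost 1
[col 5] ADGM: children AG:{A,C}, DM:{A,T} ∩→ {A}; cost 0
[col 5] ADGMV: children ADGM:{A}, V:{T} ∪→ {A,T}; cost 1
[col 6] AG: children A:{T}, G:{C} ∪→ {C,T}; cost 1
[col 6] DM: children D:{G}, M:{A} ∪→ {A,G}; cost 1
[col 6] ADGM: children AG:{C,T}, DM:{A,G} ∪→ {A,C,G,T}; cost 1
[col 6] ADGMV: children ADGM:{A,C,G,T}, V:{A} ∩→ {A}; cost 0
per-site changes: [2, 2, 3, 2, 2, 3, 3]; total = 17

3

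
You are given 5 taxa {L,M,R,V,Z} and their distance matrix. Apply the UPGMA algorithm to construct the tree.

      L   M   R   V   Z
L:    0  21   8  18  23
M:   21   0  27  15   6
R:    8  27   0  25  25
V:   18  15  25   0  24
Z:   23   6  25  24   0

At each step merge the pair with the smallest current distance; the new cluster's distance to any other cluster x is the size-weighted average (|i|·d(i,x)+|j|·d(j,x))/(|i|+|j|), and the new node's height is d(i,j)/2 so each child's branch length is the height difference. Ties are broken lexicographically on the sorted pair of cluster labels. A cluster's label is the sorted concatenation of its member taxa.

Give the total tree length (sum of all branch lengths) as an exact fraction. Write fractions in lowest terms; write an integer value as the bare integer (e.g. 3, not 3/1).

1. join M+Z (d=6) ⇒ MZ; edges |M|=3, |Z|=3
  updated: d(L,MZ)=22, d(MZ,R)=26, d(MZ,V)=39/2
2. join L+R (d=8) ⇒ LR; edges |L|=4, |R|=4
  updated: d(LR,MZ)=24, d(LR,V)=43/2
3. join MZ+V (d=39/2) ⇒ MVZ; edges |MZ|=27/4, |V|=39/4
  updated: d(LR,MVZ)=139/6
4. join LR+MVZ (d=139/6) ⇒ LMRVZ; edges |LR|=91/12, |MVZ|=11/6
final tree: ((L:4,R:4):91/12,((M:3,Z:3):27/4,V:39/4):11/6)
total length: 479/12

479/12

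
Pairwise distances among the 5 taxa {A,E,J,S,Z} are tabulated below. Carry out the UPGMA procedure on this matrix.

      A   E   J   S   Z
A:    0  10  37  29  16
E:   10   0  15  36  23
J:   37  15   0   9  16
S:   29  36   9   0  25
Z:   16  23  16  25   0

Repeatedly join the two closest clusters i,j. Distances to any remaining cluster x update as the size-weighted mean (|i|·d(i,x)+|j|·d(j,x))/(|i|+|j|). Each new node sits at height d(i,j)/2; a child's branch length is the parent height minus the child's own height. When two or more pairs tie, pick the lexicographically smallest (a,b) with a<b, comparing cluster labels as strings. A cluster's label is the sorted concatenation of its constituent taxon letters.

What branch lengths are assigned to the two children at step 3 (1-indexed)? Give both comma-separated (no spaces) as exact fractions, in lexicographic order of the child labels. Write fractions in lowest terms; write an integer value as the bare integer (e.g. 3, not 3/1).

19/4,39/4

iteration 1: select J,S (d=9); attach at lengths (9/2, 9/2); label the merged cluster JS
  updated: d(A,JS)=33, d(E,JS)=51/2, d(JS,Z)=41/2
iteration 2: select A,E (d=10); attach at lengths (5, 5); label the merged cluster AE
  updated: d(AE,JS)=117/4, d(AE,Z)=39/2
iteration 3: select AE,Z (d=39/2); attach at lengths (19/4, 39/4); label the merged cluster AEZ
  updated: d(AEZ,JS)=79/3
iteration 4: select AEZ,JS (d=79/3); attach at lengths (41/12, 26/3); label the merged cluster AEJSZ
final tree: (((A:5,E:5):19/4,Z:39/4):41/12,(J:9/2,S:9/2):26/3)
total length: 547/12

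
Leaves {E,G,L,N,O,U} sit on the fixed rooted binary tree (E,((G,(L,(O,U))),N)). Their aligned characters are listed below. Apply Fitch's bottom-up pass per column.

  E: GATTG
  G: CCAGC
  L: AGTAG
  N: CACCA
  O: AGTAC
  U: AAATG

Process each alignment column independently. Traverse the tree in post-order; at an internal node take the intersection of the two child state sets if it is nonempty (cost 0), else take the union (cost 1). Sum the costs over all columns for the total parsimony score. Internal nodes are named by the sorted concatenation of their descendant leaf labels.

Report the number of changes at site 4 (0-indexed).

OU@0: {A} ∩ {A} = {A} (intersection, +0)
LOU@0: {A} ∩ {A} = {A} (intersection, +0)
GLOU@0: {C} ∪ {A} = {A,C} (union, +1)
GLNOU@0: {A,C} ∩ {C} = {C} (intersection, +0)
EGLNOU@0: {G} ∪ {C} = {C,G} (union, +1)
OU@1: {G} ∪ {A} = {A,G} (union, +1)
LOU@1: {G} ∩ {A,G} = {G} (intersection, +0)
GLOU@1: {C} ∪ {G} = {C,G} (union, +1)
GLNOU@1: {C,G} ∪ {A} = {A,C,G} (union, +1)
EGLNOU@1: {A} ∩ {A,C,G} = {A} (intersection, +0)
OU@2: {T} ∪ {A} = {A,T} (union, +1)
LOU@2: {T} ∩ {A,T} = {T} (intersection, +0)
GLOU@2: {A} ∪ {T} = {A,T} (union, +1)
GLNOU@2: {A,T} ∪ {C} = {A,C,T} (union, +1)
EGLNOU@2: {T} ∩ {A,C,T} = {T} (intersection, +0)
OU@3: {A} ∪ {T} = {A,T} (union, +1)
LOU@3: {A} ∩ {A,T} = {A} (intersection, +0)
GLOU@3: {G} ∪ {A} = {A,G} (union, +1)
GLNOU@3: {A,G} ∪ {C} = {A,C,G} (union, +1)
EGLNOU@3: {T} ∪ {A,C,G} = {A,C,G,T} (union, +1)
OU@4: {C} ∪ {G} = {C,G} (union, +1)
LOU@4: {G} ∩ {C,G} = {G} (intersection, +0)
GLOU@4: {C} ∪ {G} = {C,G} (union, +1)
GLNOU@4: {C,G} ∪ {A} = {A,C,G} (union, +1)
EGLNOU@4: {G} ∩ {A,C,G} = {G} (intersection, +0)
per-site changes: [2, 3, 3, 4, 3]; total = 15

3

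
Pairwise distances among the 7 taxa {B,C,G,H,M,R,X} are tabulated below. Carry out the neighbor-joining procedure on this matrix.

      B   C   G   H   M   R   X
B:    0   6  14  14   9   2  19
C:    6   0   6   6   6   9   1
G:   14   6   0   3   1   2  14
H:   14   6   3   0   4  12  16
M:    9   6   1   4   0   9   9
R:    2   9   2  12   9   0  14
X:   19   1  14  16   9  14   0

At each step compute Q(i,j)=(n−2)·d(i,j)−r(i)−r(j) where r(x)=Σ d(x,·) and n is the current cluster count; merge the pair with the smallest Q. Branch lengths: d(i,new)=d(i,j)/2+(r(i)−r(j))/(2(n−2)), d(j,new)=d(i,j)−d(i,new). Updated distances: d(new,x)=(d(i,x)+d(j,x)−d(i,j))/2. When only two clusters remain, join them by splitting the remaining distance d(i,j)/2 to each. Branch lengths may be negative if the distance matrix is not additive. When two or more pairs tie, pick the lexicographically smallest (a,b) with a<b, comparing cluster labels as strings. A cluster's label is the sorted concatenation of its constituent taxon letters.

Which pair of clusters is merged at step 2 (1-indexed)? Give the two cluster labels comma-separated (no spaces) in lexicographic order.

iteration 1: select B,R (d=2, Q=-102); attach at lengths (13/5, -3/5); label the merged cluster BR
  updated: d(BR,C)=13/2, d(BR,G)=7, d(BR,H)=12, d(BR,M)=8, d(BR,X)=31/2
iteration 2: select C,X (d=1, Q=-77); attach at lengths (-13/4, 17/4); label the merged cluster CX
  updated: d(BR,CX)=21/2, d(CX,G)=19/2, d(CX,H)=21/2, d(CX,M)=7
iteration 3: select BR,CX (d=21/2, Q=-87/2); attach at lengths (21/4, 21/4); label the merged cluster BCRX
  updated: d(BCRX,G)=3, d(BCRX,H)=6, d(BCRX,M)=9/4
iteration 4: select BCRX,M (d=9/4, Q=-14); attach at lengths (17/8, 1/8); label the merged cluster BCMRX
  updated: d(BCMRX,G)=7/8, d(BCMRX,H)=31/8
iteration 5: select BCMRX,G (d=7/8, Q=-31/4); attach at lengths (7/8, 0); label the merged cluster BCGMRX
  updated: d(BCGMRX,H)=3
iteration 6: select BCGMRX,H (d=3); attach at lengths (3/2, 3/2); label the merged cluster BCGHMRX
final tree: (((((B:13/5,R:-3/5):21/4,(C:-13/4,X:17/4):21/4):17/8,M:1/8):7/8,G:0):3/2,H:3/2)
total length: 157/8

C,X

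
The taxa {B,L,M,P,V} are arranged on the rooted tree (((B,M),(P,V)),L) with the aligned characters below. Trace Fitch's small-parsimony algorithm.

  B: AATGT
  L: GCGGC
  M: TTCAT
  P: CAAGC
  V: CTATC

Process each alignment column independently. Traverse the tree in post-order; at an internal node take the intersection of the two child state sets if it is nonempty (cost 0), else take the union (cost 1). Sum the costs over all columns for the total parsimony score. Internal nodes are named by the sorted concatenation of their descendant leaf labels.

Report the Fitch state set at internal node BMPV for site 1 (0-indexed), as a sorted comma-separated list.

BM@0: {A} ∪ {T} = {A,T} (union, +1)
PV@0: {C} ∩ {C} = {C} (intersection, +0)
BMPV@0: {A,T} ∪ {C} = {A,C,T} (union, +1)
BLMPV@0: {A,C,T} ∪ {G} = {A,C,G,T} (union, +1)
BM@1: {A} ∪ {T} = {A,T} (union, +1)
PV@1: {A} ∪ {T} = {A,T} (union, +1)
BMPV@1: {A,T} ∩ {A,T} = {A,T} (intersection, +0)
BLMPV@1: {A,T} ∪ {C} = {A,C,T} (union, +1)
BM@2: {T} ∪ {C} = {C,T} (union, +1)
PV@2: {A} ∩ {A} = {A} (intersection, +0)
BMPV@2: {C,T} ∪ {A} = {A,C,T} (union, +1)
BLMPV@2: {A,C,T} ∪ {G} = {A,C,G,T} (union, +1)
BM@3: {G} ∪ {A} = {A,G} (union, +1)
PV@3: {G} ∪ {T} = {G,T} (union, +1)
BMPV@3: {A,G} ∩ {G,T} = {G} (intersection, +0)
BLMPV@3: {G} ∩ {G} = {G} (intersection, +0)
BM@4: {T} ∩ {T} = {T} (intersection, +0)
PV@4: {C} ∩ {C} = {C} (intersection, +0)
BMPV@4: {T} ∪ {C} = {C,T} (union, +1)
BLMPV@4: {C,T} ∩ {C} = {C} (intersection, +0)
per-site changes: [3, 3, 3, 2, 1]; total = 12

A,T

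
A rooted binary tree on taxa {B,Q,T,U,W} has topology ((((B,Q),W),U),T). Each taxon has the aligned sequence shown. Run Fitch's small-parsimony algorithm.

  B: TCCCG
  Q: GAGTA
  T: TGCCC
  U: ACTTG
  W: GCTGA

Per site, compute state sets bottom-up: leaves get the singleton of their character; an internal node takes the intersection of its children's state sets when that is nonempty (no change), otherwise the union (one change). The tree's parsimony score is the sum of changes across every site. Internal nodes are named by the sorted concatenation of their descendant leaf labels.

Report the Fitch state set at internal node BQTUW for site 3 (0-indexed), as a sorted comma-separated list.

C,T

[col 0] BQ: children B:{T}, Q:{G} ∪→ {G,T}; cost 1
[col 0] BQW: children BQ:{G,T}, W:{G} ∩→ {G}; cost 0
[col 0] BQUW: children BQW:{G}, U:{A} ∪→ {A,G}; cost 1
[col 0] BQTUW: children BQUW:{A,G}, T:{T} ∪→ {A,G,T}; cost 1
[col 1] BQ: children B:{C}, Q:{A} ∪→ {A,C}; cost 1
[col 1] BQW: children BQ:{A,C}, W:{C} ∩→ {C}; cost 0
[col 1] BQUW: children BQW:{C}, U:{C} ∩→ {C}; cost 0
[col 1] BQTUW: children BQUW:{C}, T:{G} ∪→ {C,G}; cost 1
[col 2] BQ: children B:{C}, Q:{G} ∪→ {C,G}; cost 1
[col 2] BQW: children BQ:{C,G}, W:{T} ∪→ {C,G,T}; cost 1
[col 2] BQUW: children BQW:{C,G,T}, U:{T} ∩→ {T}; cost 0
[col 2] BQTUW: children BQUW:{T}, T:{C} ∪→ {C,T}; cost 1
[col 3] BQ: children B:{C}, Q:{T} ∪→ {C,T}; cost 1
[col 3] BQW: children BQ:{C,T}, W:{G} ∪→ {C,G,T}; cost 1
[col 3] BQUW: children BQW:{C,G,T}, U:{T} ∩→ {T}; cost 0
[col 3] BQTUW: children BQUW:{T}, T:{C} ∪→ {C,T}; cost 1
[col 4] BQ: children B:{G}, Q:{A} ∪→ {A,G}; cost 1
[col 4] BQW: children BQ:{A,G}, W:{A} ∩→ {A}; cost 0
[col 4] BQUW: children BQW:{A}, U:{G} ∪→ {A,G}; cost 1
[col 4] BQTUW: children BQUW:{A,G}, T:{C} ∪→ {A,C,G}; cost 1
per-site changes: [3, 2, 3, 3, 3]; total = 14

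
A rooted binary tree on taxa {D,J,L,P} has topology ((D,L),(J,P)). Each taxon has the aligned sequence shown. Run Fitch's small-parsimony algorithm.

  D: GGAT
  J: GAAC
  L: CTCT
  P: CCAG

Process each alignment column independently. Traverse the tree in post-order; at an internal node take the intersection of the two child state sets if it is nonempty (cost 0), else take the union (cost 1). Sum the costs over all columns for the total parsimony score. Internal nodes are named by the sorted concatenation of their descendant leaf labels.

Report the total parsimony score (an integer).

DL@0: {G} ∪ {C} = {C,G} (union, +1)
JP@0: {G} ∪ {C} = {C,G} (union, +1)
DJLP@0: {C,G} ∩ {C,G} = {C,G} (intersection, +0)
DL@1: {G} ∪ {T} = {G,T} (union, +1)
JP@1: {A} ∪ {C} = {A,C} (union, +1)
DJLP@1: {G,T} ∪ {A,C} = {A,C,G,T} (union, +1)
DL@2: {A} ∪ {C} = {A,C} (union, +1)
JP@2: {A} ∩ {A} = {A} (intersection, +0)
DJLP@2: {A,C} ∩ {A} = {A} (intersection, +0)
DL@3: {T} ∩ {T} = {T} (intersection, +0)
JP@3: {C} ∪ {G} = {C,G} (union, +1)
DJLP@3: {T} ∪ {C,G} = {C,G,T} (union, +1)
per-site changes: [2, 3, 1, 2]; total = 8

8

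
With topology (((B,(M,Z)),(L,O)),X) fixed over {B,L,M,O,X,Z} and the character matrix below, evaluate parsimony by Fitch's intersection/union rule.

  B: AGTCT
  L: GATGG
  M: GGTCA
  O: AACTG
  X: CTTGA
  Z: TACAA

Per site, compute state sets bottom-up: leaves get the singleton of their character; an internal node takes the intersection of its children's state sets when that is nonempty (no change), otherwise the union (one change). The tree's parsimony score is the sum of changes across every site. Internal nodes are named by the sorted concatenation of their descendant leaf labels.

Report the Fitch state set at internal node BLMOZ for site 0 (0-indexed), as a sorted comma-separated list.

A,G

site 0, node MZ: M={G} ∪ Z={T} → {G,T} (+1)
site 0, node BMZ: B={A} ∪ MZ={G,T} → {A,G,T} (+1)
site 0, node LO: L={G} ∪ O={A} → {A,G} (+1)
site 0, node BLMOZ: BMZ={A,G,T} ∩ LO={A,G} → {A,G} (+0)
site 0, node BLMOXZ: BLMOZ={A,G} ∪ X={C} → {A,C,G} (+1)
site 1, node MZ: M={G} ∪ Z={A} → {A,G} (+1)
site 1, node BMZ: B={G} ∩ MZ={A,G} → {G} (+0)
site 1, node LO: L={A} ∩ O={A} → {A} (+0)
site 1, node BLMOZ: BMZ={G} ∪ LO={A} → {A,G} (+1)
site 1, node BLMOXZ: BLMOZ={A,G} ∪ X={T} → {A,G,T} (+1)
site 2, node MZ: M={T} ∪ Z={C} → {C,T} (+1)
site 2, node BMZ: B={T} ∩ MZ={C,T} → {T} (+0)
site 2, node LO: L={T} ∪ O={C} → {C,T} (+1)
site 2, node BLMOZ: BMZ={T} ∩ LO={C,T} → {T} (+0)
site 2, node BLMOXZ: BLMOZ={T} ∩ X={T} → {T} (+0)
site 3, node MZ: M={C} ∪ Z={A} → {A,C} (+1)
site 3, node BMZ: B={C} ∩ MZ={A,C} → {C} (+0)
site 3, node LO: L={G} ∪ O={T} → {G,T} (+1)
site 3, node BLMOZ: BMZ={C} ∪ LO={G,T} → {C,G,T} (+1)
site 3, node BLMOXZ: BLMOZ={C,G,T} ∩ X={G} → {G} (+0)
site 4, node MZ: M={A} ∩ Z={A} → {A} (+0)
site 4, node BMZ: B={T} ∪ MZ={A} → {A,T} (+1)
site 4, node LO: L={G} ∩ O={G} → {G} (+0)
site 4, node BLMOZ: BMZ={A,T} ∪ LO={G} → {A,G,T} (+1)
site 4, node BLMOXZ: BLMOZ={A,G,T} ∩ X={A} → {A} (+0)
per-site changes: [4, 3, 2, 3, 2]; total = 14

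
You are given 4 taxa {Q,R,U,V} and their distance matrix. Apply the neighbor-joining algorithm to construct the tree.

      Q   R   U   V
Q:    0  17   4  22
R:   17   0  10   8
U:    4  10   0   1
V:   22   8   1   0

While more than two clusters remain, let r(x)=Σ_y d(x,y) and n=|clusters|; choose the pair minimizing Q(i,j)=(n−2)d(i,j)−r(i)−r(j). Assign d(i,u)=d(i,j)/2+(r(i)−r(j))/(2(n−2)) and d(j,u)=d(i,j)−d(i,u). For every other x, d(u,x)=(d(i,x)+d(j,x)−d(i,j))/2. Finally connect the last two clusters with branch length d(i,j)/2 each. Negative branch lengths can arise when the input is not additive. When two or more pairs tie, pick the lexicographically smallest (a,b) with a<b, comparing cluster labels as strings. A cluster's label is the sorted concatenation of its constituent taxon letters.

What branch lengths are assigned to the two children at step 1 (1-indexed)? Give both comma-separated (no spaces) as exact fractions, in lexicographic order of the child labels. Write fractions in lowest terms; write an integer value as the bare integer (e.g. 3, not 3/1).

9,-5

1. join Q+U (d=4, Q=-50) ⇒ QU; edges |Q|=9, |U|=-5
  updated: d(QU,R)=23/2, d(QU,V)=19/2
2. join QU+R (d=23/2, Q=-29) ⇒ QRU; edges |QU|=13/2, |R|=5
  updated: d(QRU,V)=3
3. join QRU+V (d=3) ⇒ QRUV; edges |QRU|=3/2, |V|=3/2
final tree: (((Q:9,U:-5):13/2,R:5):3/2,V:3/2)
total length: 37/2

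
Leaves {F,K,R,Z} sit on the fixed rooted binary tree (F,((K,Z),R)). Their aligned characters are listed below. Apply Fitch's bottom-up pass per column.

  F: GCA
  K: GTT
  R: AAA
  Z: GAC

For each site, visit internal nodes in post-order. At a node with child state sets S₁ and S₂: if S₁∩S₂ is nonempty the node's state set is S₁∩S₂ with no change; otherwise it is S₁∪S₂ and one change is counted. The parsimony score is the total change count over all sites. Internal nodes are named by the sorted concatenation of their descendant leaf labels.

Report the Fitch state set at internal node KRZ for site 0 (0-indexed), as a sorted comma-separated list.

A,G

site 0, node KZ: K={G} ∩ Z={G} → {G} (+0)
site 0, node KRZ: KZ={G} ∪ R={A} → {A,G} (+1)
site 0, node FKRZ: F={G} ∩ KRZ={A,G} → {G} (+0)
site 1, node KZ: K={T} ∪ Z={A} → {A,T} (+1)
site 1, node KRZ: KZ={A,T} ∩ R={A} → {A} (+0)
site 1, node FKRZ: F={C} ∪ KRZ={A} → {A,C} (+1)
site 2, node KZ: K={T} ∪ Z={C} → {C,T} (+1)
site 2, node KRZ: KZ={C,T} ∪ R={A} → {A,C,T} (+1)
site 2, node FKRZ: F={A} ∩ KRZ={A,C,T} → {A} (+0)
per-site changes: [1, 2, 2]; total = 5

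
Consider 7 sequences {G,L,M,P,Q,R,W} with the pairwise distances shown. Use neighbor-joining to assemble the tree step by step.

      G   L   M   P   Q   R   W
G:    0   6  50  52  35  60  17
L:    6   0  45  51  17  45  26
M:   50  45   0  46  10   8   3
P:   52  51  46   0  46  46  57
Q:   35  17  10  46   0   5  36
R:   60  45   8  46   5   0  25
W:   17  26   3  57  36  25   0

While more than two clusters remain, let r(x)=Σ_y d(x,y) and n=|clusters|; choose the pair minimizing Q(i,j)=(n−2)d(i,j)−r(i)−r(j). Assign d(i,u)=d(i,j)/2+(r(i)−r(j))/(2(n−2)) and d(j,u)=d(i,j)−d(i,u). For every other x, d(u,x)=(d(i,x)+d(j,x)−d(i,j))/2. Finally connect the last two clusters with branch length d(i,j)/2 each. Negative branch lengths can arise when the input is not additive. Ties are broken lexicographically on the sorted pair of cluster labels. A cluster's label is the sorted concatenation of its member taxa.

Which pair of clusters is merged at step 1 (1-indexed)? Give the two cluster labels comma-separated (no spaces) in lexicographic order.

G,L

1. join G+L (d=6, Q=-380) ⇒ GL; edges |G|=6, |L|=0
  updated: d(GL,M)=89/2, d(GL,P)=97/2, d(GL,Q)=23, d(GL,R)=99/2, d(GL,W)=37/2
2. join GL+W (d=37/2, Q=-499/2) ⇒ GLW; edges |GL|=237/16, |W|=59/16
  updated: d(GLW,M)=29/2, d(GLW,P)=87/2, d(GLW,Q)=81/4, d(GLW,R)=28
3. join GLW+P (d=87/2, Q=-629/4) ⇒ GLPW; edges |GLW|=221/24, |P|=823/24
  updated: d(GLPW,M)=17/2, d(GLPW,Q)=91/8, d(GLPW,R)=61/4
4. join GLPW+M (d=17/2, Q=-357/8) ⇒ GLMPW; edges |GLPW|=205/32, |M|=67/32
  updated: d(GLMPW,Q)=103/16, d(GLMPW,R)=59/8
5. join GLMPW+Q (d=103/16, Q=-301/16) ⇒ GLMPQW; edges |GLMPW|=141/32, |Q|=65/32
  updated: d(GLMPQW,R)=95/32
6. join GLMPQW+R (d=95/32) ⇒ GLMPQRW; edges |GLMPQW|=95/64, |R|=95/64
final tree: ((((((G:6,L:0):237/16,W:59/16):221/24,P:823/24):205/32,M:67/32):141/32,Q:65/32):95/64,R:95/64)
total length: 2749/32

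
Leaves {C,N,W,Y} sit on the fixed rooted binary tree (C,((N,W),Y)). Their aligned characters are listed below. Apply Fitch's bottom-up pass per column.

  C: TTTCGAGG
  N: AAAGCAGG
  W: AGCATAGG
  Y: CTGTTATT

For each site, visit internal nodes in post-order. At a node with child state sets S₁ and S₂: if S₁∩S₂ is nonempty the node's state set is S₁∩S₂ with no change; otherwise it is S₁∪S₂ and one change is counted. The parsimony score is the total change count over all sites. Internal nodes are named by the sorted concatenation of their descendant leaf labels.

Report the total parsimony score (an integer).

14

site 0, node NW: N={A} ∩ W={A} → {A} (+0)
site 0, node NWY: NW={A} ∪ Y={C} → {A,C} (+1)
site 0, node CNWY: C={T} ∪ NWY={A,C} → {A,C,T} (+1)
site 1, node NW: N={A} ∪ W={G} → {A,G} (+1)
site 1, node NWY: NW={A,G} ∪ Y={T} → {A,G,T} (+1)
site 1, node CNWY: C={T} ∩ NWY={A,G,T} → {T} (+0)
site 2, node NW: N={A} ∪ W={C} → {A,C} (+1)
site 2, node NWY: NW={A,C} ∪ Y={G} → {A,C,G} (+1)
site 2, node CNWY: C={T} ∪ NWY={A,C,G} → {A,C,G,T} (+1)
site 3, node NW: N={G} ∪ W={A} → {A,G} (+1)
site 3, node NWY: NW={A,G} ∪ Y={T} → {A,G,T} (+1)
site 3, node CNWY: C={C} ∪ NWY={A,G,T} → {A,C,G,T} (+1)
site 4, node NW: N={C} ∪ W={T} → {C,T} (+1)
site 4, node NWY: NW={C,T} ∩ Y={T} → {T} (+0)
site 4, node CNWY: C={G} ∪ NWY={T} → {G,T} (+1)
site 5, node NW: N={A} ∩ W={A} → {A} (+0)
site 5, node NWY: NW={A} ∩ Y={A} → {A} (+0)
site 5, node CNWY: C={A} ∩ NWY={A} → {A} (+0)
site 6, node NW: N={G} ∩ W={G} → {G} (+0)
site 6, node NWY: NW={G} ∪ Y={T} → {G,T} (+1)
site 6, node CNWY: C={G} ∩ NWY={G,T} → {G} (+0)
site 7, node NW: N={G} ∩ W={G} → {G} (+0)
site 7, node NWY: NW={G} ∪ Y={T} → {G,T} (+1)
site 7, node CNWY: C={G} ∩ NWY={G,T} → {G} (+0)
per-site changes: [2, 2, 3, 3, 2, 0, 1, 1]; total = 14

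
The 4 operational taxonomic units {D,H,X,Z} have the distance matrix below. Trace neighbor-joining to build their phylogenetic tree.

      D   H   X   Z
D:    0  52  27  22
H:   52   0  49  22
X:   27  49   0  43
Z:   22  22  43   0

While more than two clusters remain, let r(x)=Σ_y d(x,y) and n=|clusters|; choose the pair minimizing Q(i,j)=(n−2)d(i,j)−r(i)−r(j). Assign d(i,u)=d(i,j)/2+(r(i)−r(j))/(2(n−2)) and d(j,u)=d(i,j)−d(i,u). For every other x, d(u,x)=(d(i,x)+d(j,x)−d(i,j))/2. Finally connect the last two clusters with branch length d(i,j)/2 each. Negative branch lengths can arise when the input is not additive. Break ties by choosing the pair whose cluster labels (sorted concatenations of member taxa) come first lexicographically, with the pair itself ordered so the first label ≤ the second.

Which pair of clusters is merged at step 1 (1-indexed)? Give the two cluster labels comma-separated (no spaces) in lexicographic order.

1. join D+X (d=27, Q=-166) ⇒ DX; edges |D|=9, |X|=18
  updated: d(DX,H)=37, d(DX,Z)=19
2. join DX+H (d=37, Q=-78) ⇒ DHX; edges |DX|=17, |H|=20
  updated: d(DHX,Z)=2
3. join DHX+Z (d=2) ⇒ DHXZ; edges |DHX|=1, |Z|=1
final tree: (((D:9,X:18):17,H:20):1,Z:1)
total length: 66

D,X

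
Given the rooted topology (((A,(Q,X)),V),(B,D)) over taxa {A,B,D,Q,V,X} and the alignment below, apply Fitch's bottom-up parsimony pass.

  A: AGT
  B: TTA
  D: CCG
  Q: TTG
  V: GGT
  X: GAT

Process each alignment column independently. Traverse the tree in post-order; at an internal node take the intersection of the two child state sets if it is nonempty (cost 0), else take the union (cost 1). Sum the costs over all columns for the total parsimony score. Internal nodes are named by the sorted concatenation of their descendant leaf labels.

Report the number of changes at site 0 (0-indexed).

4

QX@0: {T} ∪ {G} = {G,T} (union, +1)
AQX@0: {A} ∪ {G,T} = {A,G,T} (union, +1)
AQVX@0: {A,G,T} ∩ {G} = {G} (intersection, +0)
BD@0: {T} ∪ {C} = {C,T} (union, +1)
ABDQVX@0: {G} ∪ {C,T} = {C,G,T} (union, +1)
QX@1: {T} ∪ {A} = {A,T} (union, +1)
AQX@1: {G} ∪ {A,T} = {A,G,T} (union, +1)
AQVX@1: {A,G,T} ∩ {G} = {G} (intersection, +0)
BD@1: {T} ∪ {C} = {C,T} (union, +1)
ABDQVX@1: {G} ∪ {C,T} = {C,G,T} (union, +1)
QX@2: {G} ∪ {T} = {G,T} (union, +1)
AQX@2: {T} ∩ {G,T} = {T} (intersection, +0)
AQVX@2: {T} ∩ {T} = {T} (intersection, +0)
BD@2: {A} ∪ {G} = {A,G} (union, +1)
ABDQVX@2: {T} ∪ {A,G} = {A,G,T} (union, +1)
per-site changes: [4, 4, 3]; total = 11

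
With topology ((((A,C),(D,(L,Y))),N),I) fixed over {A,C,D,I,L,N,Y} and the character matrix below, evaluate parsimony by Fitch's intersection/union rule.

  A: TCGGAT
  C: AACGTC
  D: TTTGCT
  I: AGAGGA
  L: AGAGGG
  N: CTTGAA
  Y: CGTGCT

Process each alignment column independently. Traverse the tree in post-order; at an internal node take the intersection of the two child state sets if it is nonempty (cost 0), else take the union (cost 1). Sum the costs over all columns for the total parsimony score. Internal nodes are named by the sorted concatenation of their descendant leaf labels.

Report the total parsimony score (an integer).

site 0, node AC: A={T} ∪ C={A} → {A,T} (+1)
site 0, node LY: L={A} ∪ Y={C} → {A,C} (+1)
site 0, node DLY: D={T} ∪ LY={A,C} → {A,C,T} (+1)
site 0, node ACDLY: AC={A,T} ∩ DLY={A,C,T} → {A,T} (+0)
site 0, node ACDLNY: ACDLY={A,T} ∪ N={C} → {A,C,T} (+1)
site 0, node ACDILNY: ACDLNY={A,C,T} ∩ I={A} → {A} (+0)
site 1, node AC: A={C} ∪ C={A} → {A,C} (+1)
site 1, node LY: L={G} ∩ Y={G} → {G} (+0)
site 1, node DLY: D={T} ∪ LY={G} → {G,T} (+1)
site 1, node ACDLY: AC={A,C} ∪ DLY={G,T} → {A,C,G,T} (+1)
site 1, node ACDLNY: ACDLY={A,C,G,T} ∩ N={T} → {T} (+0)
site 1, node ACDILNY: ACDLNY={T} ∪ I={G} → {G,T} (+1)
site 2, node AC: A={G} ∪ C={C} → {C,G} (+1)
site 2, node LY: L={A} ∪ Y={T} → {A,T} (+1)
site 2, node DLY: D={T} ∩ LY={A,T} → {T} (+0)
site 2, node ACDLY: AC={C,G} ∪ DLY={T} → {C,G,T} (+1)
site 2, node ACDLNY: ACDLY={C,G,T} ∩ N={T} → {T} (+0)
site 2, node ACDILNY: ACDLNY={T} ∪ I={A} → {A,T} (+1)
site 3, node AC: A={G} ∩ C={G} → {G} (+0)
site 3, node LY: L={G} ∩ Y={G} → {G} (+0)
site 3, node DLY: D={G} ∩ LY={G} → {G} (+0)
site 3, node ACDLY: AC={G} ∩ DLY={G} → {G} (+0)
site 3, node ACDLNY: ACDLY={G} ∩ N={G} → {G} (+0)
site 3, node ACDILNY: ACDLNY={G} ∩ I={G} → {G} (+0)
site 4, node AC: A={A} ∪ C={T} → {A,T} (+1)
site 4, node LY: L={G} ∪ Y={C} → {C,G} (+1)
site 4, node DLY: D={C} ∩ LY={C,G} → {C} (+0)
site 4, node ACDLY: AC={A,T} ∪ DLY={C} → {A,C,T} (+1)
site 4, node ACDLNY: ACDLY={A,C,T} ∩ N={A} → {A} (+0)
site 4, node ACDILNY: ACDLNY={A} ∪ I={G} → {A,G} (+1)
site 5, node AC: A={T} ∪ C={C} → {C,T} (+1)
site 5, node LY: L={G} ∪ Y={T} → {G,T} (+1)
site 5, node DLY: D={T} ∩ LY={G,T} → {T} (+0)
site 5, node ACDLY: AC={C,T} ∩ DLY={T} → {T} (+0)
site 5, node ACDLNY: ACDLY={T} ∪ N={A} → {A,T} (+1)
site 5, node ACDILNY: ACDLNY={A,T} ∩ I={A} → {A} (+0)
per-site changes: [4, 4, 4, 0, 4, 3]; total = 19

19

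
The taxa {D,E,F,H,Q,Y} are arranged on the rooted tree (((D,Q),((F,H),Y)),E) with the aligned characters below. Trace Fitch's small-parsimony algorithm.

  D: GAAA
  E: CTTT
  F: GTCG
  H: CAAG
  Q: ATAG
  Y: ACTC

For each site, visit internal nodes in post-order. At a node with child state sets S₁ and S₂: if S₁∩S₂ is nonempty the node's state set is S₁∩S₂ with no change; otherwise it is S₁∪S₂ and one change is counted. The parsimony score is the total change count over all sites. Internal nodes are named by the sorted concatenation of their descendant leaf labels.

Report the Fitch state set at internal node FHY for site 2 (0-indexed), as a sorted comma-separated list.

A,C,T

[col 0] DQ: children D:{G}, Q:{A} ∪→ {A,G}; cost 1
[col 0] FH: children F:{G}, H:{C} ∪→ {C,G}; cost 1
[col 0] FHY: children FH:{C,G}, Y:{A} ∪→ {A,C,G}; cost 1
[col 0] DFHQY: children DQ:{A,G}, FHY:{A,C,G} ∩→ {A,G}; cost 0
[col 0] DEFHQY: children DFHQY:{A,G}, E:{C} ∪→ {A,C,G}; cost 1
[col 1] DQ: children D:{A}, Q:{T} ∪→ {A,T}; cost 1
[col 1] FH: children F:{T}, H:{A} ∪→ {A,T}; cost 1
[col 1] FHY: children FH:{A,T}, Y:{C} ∪→ {A,C,T}; cost 1
[col 1] DFHQY: children DQ:{A,T}, FHY:{A,C,T} ∩→ {A,T}; cost 0
[col 1] DEFHQY: children DFHQY:{A,T}, E:{T} ∩→ {T}; cost 0
[col 2] DQ: children D:{A}, Q:{A} ∩→ {A}; cost 0
[col 2] FH: children F:{C}, H:{A} ∪→ {A,C}; cost 1
[col 2] FHY: children FH:{A,C}, Y:{T} ∪→ {A,C,T}; cost 1
[col 2] DFHQY: children DQ:{A}, FHY:{A,C,T} ∩→ {A}; cost 0
[col 2] DEFHQY: children DFHQY:{A}, E:{T} ∪→ {A,T}; cost 1
[col 3] DQ: children D:{A}, Q:{G} ∪→ {A,G}; cost 1
[col 3] FH: children F:{G}, H:{G} ∩→ {G}; cost 0
[col 3] FHY: children FH:{G}, Y:{C} ∪→ {C,G}; cost 1
[col 3] DFHQY: children DQ:{A,G}, FHY:{C,G} ∩→ {G}; cost 0
[col 3] DEFHQY: children DFHQY:{G}, E:{T} ∪→ {G,T}; cost 1
per-site changes: [4, 3, 3, 3]; total = 13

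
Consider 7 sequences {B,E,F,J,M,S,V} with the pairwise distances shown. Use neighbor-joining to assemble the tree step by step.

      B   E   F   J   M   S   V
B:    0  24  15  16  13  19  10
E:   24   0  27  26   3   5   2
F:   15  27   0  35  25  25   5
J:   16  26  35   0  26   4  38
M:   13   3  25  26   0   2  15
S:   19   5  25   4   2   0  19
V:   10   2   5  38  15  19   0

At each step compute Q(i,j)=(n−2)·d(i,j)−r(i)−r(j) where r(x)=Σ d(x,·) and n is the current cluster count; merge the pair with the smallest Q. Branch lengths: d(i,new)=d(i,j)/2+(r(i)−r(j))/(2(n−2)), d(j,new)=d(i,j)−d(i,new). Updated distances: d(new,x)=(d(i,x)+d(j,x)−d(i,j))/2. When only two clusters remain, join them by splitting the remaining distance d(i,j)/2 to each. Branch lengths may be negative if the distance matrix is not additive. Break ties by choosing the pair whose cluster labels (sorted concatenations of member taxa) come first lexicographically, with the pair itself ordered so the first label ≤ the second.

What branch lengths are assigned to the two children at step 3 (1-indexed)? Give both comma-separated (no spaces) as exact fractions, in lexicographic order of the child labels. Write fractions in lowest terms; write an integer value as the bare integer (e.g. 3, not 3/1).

iteration 1: select J,S (d=4, Q=-199); attach at lengths (91/10, -51/10); label the merged cluster JS
  updated: d(B,JS)=31/2, d(E,JS)=27/2, d(F,JS)=28, d(JS,M)=12, d(JS,V)=53/2
iteration 2: select F,V (d=5, Q=-277/2); attach at lengths (123/16, -43/16); label the merged cluster FV
  updated: d(B,FV)=10, d(E,FV)=12, d(FV,JS)=99/4, d(FV,M)=35/2
iteration 3: select B,FV (d=10, Q=-387/4); attach at lengths (113/24, 127/24); label the merged cluster BFV
  updated: d(BFV,E)=13, d(BFV,JS)=121/8, d(BFV,M)=41/4
iteration 4: select BFV,JS (d=121/8, Q=-195/4); attach at lengths (7, 65/8); label the merged cluster BFJSV
  updated: d(BFJSV,E)=91/16, d(BFJSV,M)=57/16
iteration 5: select BFJSV,E (d=91/16, Q=-49/4); attach at lengths (25/8, 41/16); label the merged cluster BEFJSV
  updated: d(BEFJSV,M)=7/16
iteration 6: select BEFJSV,M (d=7/16); attach at lengths (7/32, 7/32); label the merged cluster BEFJMSV
final tree: ((((B:113/24,(F:123/16,V:-43/16):127/24):7,(J:91/10,S:-51/10):65/8):25/8,E:41/16):7/32,M:7/32)
total length: 161/4

113/24,127/24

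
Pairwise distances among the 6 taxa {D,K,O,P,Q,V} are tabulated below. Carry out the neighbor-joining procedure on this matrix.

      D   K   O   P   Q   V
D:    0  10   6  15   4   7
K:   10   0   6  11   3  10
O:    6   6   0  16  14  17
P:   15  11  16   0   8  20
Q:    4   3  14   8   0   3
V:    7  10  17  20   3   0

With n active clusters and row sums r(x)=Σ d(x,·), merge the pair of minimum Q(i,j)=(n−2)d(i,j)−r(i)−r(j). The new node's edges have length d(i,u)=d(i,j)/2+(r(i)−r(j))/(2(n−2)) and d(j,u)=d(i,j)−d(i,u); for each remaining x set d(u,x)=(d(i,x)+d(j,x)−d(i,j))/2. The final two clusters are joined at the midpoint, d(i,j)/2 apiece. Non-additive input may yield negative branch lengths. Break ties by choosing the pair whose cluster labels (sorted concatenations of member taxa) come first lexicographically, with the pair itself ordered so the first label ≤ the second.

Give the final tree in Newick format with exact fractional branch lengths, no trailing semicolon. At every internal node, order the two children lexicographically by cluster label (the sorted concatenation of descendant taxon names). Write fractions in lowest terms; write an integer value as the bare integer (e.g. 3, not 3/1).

((((D:7/8,O:41/8):3,(Q:-13/6,V:31/6):3):1/4,K:7/4):37/8,P:37/8)

step 1: merge (D,O) at d=6, Q=-77; branch lengths D→7/8, O→41/8; new cluster DO
  updated: d(DO,K)=5, d(DO,P)=25/2, d(DO,Q)=6, d(DO,V)=9
step 2: merge (Q,V) at d=3, Q=-53; branch lengths Q→-13/6, V→31/6; new cluster QV
  updated: d(DO,QV)=6, d(K,QV)=5, d(P,QV)=25/2
step 3: merge (DO,QV) at d=6, Q=-35; branch lengths DO→3, QV→3; new cluster DOQV
  updated: d(DOQV,K)=2, d(DOQV,P)=19/2
step 4: merge (DOQV,K) at d=2, Q=-45/2; branch lengths DOQV→1/4, K→7/4; new cluster DKOQV
  updated: d(DKOQV,P)=37/4
step 5: merge (DKOQV,P) at d=37/4; branch lengths DKOQV→37/8, P→37/8; new cluster DKOPQV
final tree: ((((D:7/8,O:41/8):3,(Q:-13/6,V:31/6):3):1/4,K:7/4):37/8,P:37/8)
total length: 105/4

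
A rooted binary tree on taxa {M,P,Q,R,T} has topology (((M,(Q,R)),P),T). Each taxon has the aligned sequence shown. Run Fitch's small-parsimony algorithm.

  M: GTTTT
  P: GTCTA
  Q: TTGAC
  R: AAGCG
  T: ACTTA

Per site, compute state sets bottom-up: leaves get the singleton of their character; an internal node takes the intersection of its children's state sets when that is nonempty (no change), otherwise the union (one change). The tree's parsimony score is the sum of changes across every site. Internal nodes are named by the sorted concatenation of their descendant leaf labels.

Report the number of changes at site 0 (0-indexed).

site 0, node QR: Q={T} ∪ R={A} → {A,T} (+1)
site 0, node MQR: M={G} ∪ QR={A,T} → {A,G,T} (+1)
site 0, node MPQR: MQR={A,G,T} ∩ P={G} → {G} (+0)
site 0, node MPQRT: MPQR={G} ∪ T={A} → {A,G} (+1)
site 1, node QR: Q={T} ∪ R={A} → {A,T} (+1)
site 1, node MQR: M={T} ∩ QR={A,T} → {T} (+0)
site 1, node MPQR: MQR={T} ∩ P={T} → {T} (+0)
site 1, node MPQRT: MPQR={T} ∪ T={C} → {C,T} (+1)
site 2, node QR: Q={G} ∩ R={G} → {G} (+0)
site 2, node MQR: M={T} ∪ QR={G} → {G,T} (+1)
site 2, node MPQR: MQR={G,T} ∪ P={C} → {C,G,T} (+1)
site 2, node MPQRT: MPQR={C,G,T} ∩ T={T} → {T} (+0)
site 3, node QR: Q={A} ∪ R={C} → {A,C} (+1)
site 3, node MQR: M={T} ∪ QR={A,C} → {A,C,T} (+1)
site 3, node MPQR: MQR={A,C,T} ∩ P={T} → {T} (+0)
site 3, node MPQRT: MPQR={T} ∩ T={T} → {T} (+0)
site 4, node QR: Q={C} ∪ R={G} → {C,G} (+1)
site 4, node MQR: M={T} ∪ QR={C,G} → {C,G,T} (+1)
site 4, node MPQR: MQR={C,G,T} ∪ P={A} → {A,C,G,T} (+1)
site 4, node MPQRT: MPQR={A,C,G,T} ∩ T={A} → {A} (+0)
per-site changes: [3, 2, 2, 2, 3]; total = 12

3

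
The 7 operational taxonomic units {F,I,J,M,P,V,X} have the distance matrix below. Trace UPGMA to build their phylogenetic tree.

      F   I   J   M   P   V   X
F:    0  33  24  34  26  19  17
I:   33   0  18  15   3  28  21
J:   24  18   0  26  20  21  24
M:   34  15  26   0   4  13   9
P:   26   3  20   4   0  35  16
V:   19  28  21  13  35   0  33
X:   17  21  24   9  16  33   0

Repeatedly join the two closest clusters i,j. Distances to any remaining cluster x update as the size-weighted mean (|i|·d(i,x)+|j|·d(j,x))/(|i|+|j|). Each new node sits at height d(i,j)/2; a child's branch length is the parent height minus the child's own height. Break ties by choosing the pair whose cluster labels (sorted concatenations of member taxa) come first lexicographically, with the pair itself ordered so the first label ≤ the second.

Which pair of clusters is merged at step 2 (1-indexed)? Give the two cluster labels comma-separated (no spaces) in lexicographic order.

M,X

1. join I+P (d=3) ⇒ IP; edges |I|=3/2, |P|=3/2
  updated: d(F,IP)=59/2, d(IP,J)=19, d(IP,M)=19/2, d(IP,V)=63/2, d(IP,X)=37/2
2. join M+X (d=9) ⇒ MX; edges |M|=9/2, |X|=9/2
  updated: d(F,MX)=51/2, d(IP,MX)=14, d(J,MX)=25, d(MX,V)=23
3. join IP+MX (d=14) ⇒ IMPX; edges |IP|=11/2, |MX|=5/2
  updated: d(F,IMPX)=55/2, d(IMPX,J)=22, d(IMPX,V)=109/4
4. join F+V (d=19) ⇒ FV; edges |F|=19/2, |V|=19/2
  updated: d(FV,IMPX)=219/8, d(FV,J)=45/2
5. join IMPX+J (d=22) ⇒ IJMPX; edges |IMPX|=4, |J|=11
  updated: d(FV,IJMPX)=132/5
6. join FV+IJMPX (d=132/5) ⇒ FIJMPVX; edges |FV|=37/10, |IJMPX|=11/5
final tree: ((F:19/2,V:19/2):37/10,(((I:3/2,P:3/2):11/2,(M:9/2,X:9/2):5/2):4,J:11):11/5)
total length: 599/10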